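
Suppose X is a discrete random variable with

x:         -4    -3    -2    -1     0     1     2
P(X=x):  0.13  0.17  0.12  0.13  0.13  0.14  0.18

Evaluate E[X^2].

E[X^2] = Σ x^2·P(X=x)
 = 16·0.13 + 9·0.17 + 4·0.12 + 1·0.13 + 0·0.13 + 1·0.14 + 4·0.18
 = 2.08 + 1.53 + 0.48 + 0.13 + 0 + 0.14 + 0.72
 = 5.08

5.08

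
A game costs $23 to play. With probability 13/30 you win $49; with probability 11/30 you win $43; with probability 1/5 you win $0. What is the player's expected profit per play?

14

E[payout] = 49·13/30 + 43·11/30 + 0·1/5
 = 637/30 + 473/30 + 0
 = 37
Net = 37 - 23 = 14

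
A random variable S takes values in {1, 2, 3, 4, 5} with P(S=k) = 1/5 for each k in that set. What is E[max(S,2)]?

3.2

E[max(S,2)] = Σ max(s,2)·P(S=s)
 = 2·1/5 + 2·1/5 + 3·1/5 + 4·1/5 + 5·1/5
 = 2/5 + 2/5 + 3/5 + 4/5 + 1
 = 16/5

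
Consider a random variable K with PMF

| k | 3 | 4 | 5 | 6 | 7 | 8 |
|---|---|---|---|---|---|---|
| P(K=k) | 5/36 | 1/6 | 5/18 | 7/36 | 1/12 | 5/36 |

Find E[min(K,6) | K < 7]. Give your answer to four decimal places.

P(K < 7) = 5/36 + 1/6 + 5/18 + 7/36 = 7/9.
E[min(K,6) | K < 7] = [3·5/36 + 4·1/6 + 5·5/18 + 6·7/36] / (7/9)
 = 131/36 / (7/9)
 = 131/28

4.6786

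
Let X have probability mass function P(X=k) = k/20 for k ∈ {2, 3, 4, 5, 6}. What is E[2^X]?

32

E[2^X] = Σ 2^x·P(X=x)
 = 4·1/10 + 8·3/20 + 16·1/5 + 32·1/4 + 64·3/10
 = 2/5 + 6/5 + 16/5 + 8 + 96/5
 = 32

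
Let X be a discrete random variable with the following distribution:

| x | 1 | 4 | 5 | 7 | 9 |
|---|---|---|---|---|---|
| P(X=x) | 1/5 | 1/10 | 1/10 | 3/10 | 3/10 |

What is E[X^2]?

43.3

E[X^2] = Σ x^2·P(X=x)
 = 1·1/5 + 16·1/10 + 25·1/10 + 49·3/10 + 81·3/10
 = 1/5 + 8/5 + 5/2 + 147/10 + 243/10
 = 433/10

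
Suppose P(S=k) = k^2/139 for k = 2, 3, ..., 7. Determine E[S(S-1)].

28

E[S(S-1)] = Σ s(s-1)·P(S=s)
 = 2·4/139 + 6·9/139 + 12·16/139 + 20·25/139 + 30·36/139 + 42·49/139
 = 8/139 + 54/139 + 192/139 + 500/139 + 1080/139 + 2058/139
 = 28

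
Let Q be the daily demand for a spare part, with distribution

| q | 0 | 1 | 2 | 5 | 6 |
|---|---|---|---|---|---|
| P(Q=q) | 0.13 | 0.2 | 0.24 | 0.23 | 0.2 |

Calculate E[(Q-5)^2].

E[(Q-5)^2] = Σ (q-5)^2·P(Q=q)
 = 25·0.13 + 16·0.2 + 9·0.24 + 0·0.23 + 1·0.2
 = 3.25 + 3.2 + 2.16 + 0 + 0.2
 = 8.81

8.81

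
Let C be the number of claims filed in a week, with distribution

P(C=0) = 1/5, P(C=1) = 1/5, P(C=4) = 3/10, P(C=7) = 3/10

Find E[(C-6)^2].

13.7

E[(C-6)^2] = Σ (c-6)^2·P(C=c)
 = 36·1/5 + 25·1/5 + 4·3/10 + 1·3/10
 = 36/5 + 5 + 6/5 + 3/10
 = 137/10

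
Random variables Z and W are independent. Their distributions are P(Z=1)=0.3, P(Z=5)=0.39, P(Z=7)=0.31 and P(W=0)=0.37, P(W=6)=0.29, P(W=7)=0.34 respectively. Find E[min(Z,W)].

2.6947

E[min(Z,W)] = Σ_z Σ_w min(z,w) · P(Z=z)P(W=w)
 = 0·0.111 + 1·0.087 + 1·0.102 + 0·0.1443 + 5·0.1131 + 5·0.1326 + 0·0.1147 + 6·0.0899 + 7·0.1054
 = 0 + 0.087 + 0.102 + 0 + 0.5655 + 0.663 + 0 + 0.5394 + 0.7378
 = 2.6947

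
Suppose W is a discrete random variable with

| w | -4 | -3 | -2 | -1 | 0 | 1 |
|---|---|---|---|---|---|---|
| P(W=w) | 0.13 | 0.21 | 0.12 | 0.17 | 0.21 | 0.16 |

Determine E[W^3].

E[W^3] = Σ w^3·P(W=w)
 = (-64)·0.13 + (-27)·0.21 + (-8)·0.12 + (-1)·0.17 + 0·0.21 + 1·0.16
 = (-8.32) + (-5.67) + (-0.96) + (-0.17) + 0 + 0.16
 = -14.96

-14.96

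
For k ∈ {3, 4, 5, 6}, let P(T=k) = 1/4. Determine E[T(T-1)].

17

E[T(T-1)] = Σ t(t-1)·P(T=t)
 = 6·1/4 + 12·1/4 + 20·1/4 + 30·1/4
 = 3/2 + 3 + 5 + 15/2
 = 17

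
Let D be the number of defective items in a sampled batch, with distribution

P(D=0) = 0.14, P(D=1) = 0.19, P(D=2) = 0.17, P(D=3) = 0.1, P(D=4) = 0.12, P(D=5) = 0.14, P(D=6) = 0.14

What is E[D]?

E[D] = Σ d·P(D=d)
 = 0·0.14 + 1·0.19 + 2·0.17 + 3·0.1 + 4·0.12 + 5·0.14 + 6·0.14
 = 0 + 0.19 + 0.34 + 0.3 + 0.48 + 0.7 + 0.84
 = 2.85

2.85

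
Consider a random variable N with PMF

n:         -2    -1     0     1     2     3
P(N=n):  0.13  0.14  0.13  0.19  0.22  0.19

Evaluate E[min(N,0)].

E[min(N,0)] = Σ min(n,0)·P(N=n)
 = (-2)·0.13 + (-1)·0.14 + 0·0.13 + 0·0.19 + 0·0.22 + 0·0.19
 = (-0.26) + (-0.14) + 0 + 0 + 0 + 0
 = -0.4

-0.4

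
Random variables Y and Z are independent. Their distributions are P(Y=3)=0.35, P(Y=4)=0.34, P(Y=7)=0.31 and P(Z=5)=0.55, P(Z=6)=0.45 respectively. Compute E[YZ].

24.961

E[YZ] = Σ_y Σ_z yz · P(Y=y)P(Z=z)
 = 15·0.1925 + 18·0.1575 + 20·0.187 + 24·0.153 + 35·0.1705 + 42·0.1395
 = 2.8875 + 2.835 + 3.74 + 3.672 + 5.9675 + 5.859
 = 24.961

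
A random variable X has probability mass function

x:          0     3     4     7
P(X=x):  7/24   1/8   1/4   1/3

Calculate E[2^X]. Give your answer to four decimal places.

47.9583

E[2^X] = Σ 2^x·P(X=x)
 = 1·7/24 + 8·1/8 + 16·1/4 + 128·1/3
 = 7/24 + 1 + 4 + 128/3
 = 1151/24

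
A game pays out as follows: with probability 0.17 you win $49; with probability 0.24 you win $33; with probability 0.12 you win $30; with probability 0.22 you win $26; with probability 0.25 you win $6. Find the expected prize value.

E[payout] = 49·0.17 + 33·0.24 + 30·0.12 + 26·0.22 + 6·0.25
 = 8.33 + 7.92 + 3.6 + 5.72 + 1.5
 = 27.07

27.07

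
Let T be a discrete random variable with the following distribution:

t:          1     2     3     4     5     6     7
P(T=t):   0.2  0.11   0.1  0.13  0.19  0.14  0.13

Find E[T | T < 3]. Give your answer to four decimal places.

P(T < 3) = 0.2 + 0.11 = 0.31.
E[T | T < 3] = [1·0.2 + 2·0.11] / 0.31
 = 0.42 / 0.31
 = 42/31

1.3548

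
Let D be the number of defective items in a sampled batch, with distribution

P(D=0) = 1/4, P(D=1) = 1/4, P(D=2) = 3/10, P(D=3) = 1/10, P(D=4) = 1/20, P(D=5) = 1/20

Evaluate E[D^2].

4.4

E[D^2] = Σ d^2·P(D=d)
 = 0·1/4 + 1·1/4 + 4·3/10 + 9·1/10 + 16·1/20 + 25·1/20
 = 0 + 1/4 + 6/5 + 9/10 + 4/5 + 5/4
 = 22/5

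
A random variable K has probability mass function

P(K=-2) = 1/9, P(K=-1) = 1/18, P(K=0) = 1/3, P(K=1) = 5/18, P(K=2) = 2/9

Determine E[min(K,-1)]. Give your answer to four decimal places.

E[min(K,-1)] = Σ min(k,-1)·P(K=k)
 = (-2)·1/9 + (-1)·1/18 + (-1)·1/3 + (-1)·5/18 + (-1)·2/9
 = (-2/9) + (-1/18) + (-1/3) + (-5/18) + (-2/9)
 = -10/9

-1.1111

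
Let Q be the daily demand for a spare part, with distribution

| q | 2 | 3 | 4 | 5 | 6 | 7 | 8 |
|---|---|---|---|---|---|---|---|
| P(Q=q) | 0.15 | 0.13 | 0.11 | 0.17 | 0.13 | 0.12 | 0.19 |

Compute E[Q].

5.12

E[Q] = Σ q·P(Q=q)
 = 2·0.15 + 3·0.13 + 4·0.11 + 5·0.17 + 6·0.13 + 7·0.12 + 8·0.19
 = 0.3 + 0.39 + 0.44 + 0.85 + 0.78 + 0.84 + 1.52
 = 5.12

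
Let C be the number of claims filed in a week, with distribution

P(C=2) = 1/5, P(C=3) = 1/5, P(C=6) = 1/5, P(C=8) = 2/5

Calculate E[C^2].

E[C^2] = Σ c^2·P(C=c)
 = 4·1/5 + 9·1/5 + 36·1/5 + 64·2/5
 = 4/5 + 9/5 + 36/5 + 128/5
 = 177/5

35.4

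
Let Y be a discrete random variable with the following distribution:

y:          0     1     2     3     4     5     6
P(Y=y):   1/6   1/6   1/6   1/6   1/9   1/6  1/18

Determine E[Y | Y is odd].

P(Y is odd) = 1/6 + 1/6 + 1/6 = 1/2.
E[Y | Y is odd] = [1·1/6 + 3·1/6 + 5·1/6] / (1/2)
 = 3/2 / (1/2)
 = 3

3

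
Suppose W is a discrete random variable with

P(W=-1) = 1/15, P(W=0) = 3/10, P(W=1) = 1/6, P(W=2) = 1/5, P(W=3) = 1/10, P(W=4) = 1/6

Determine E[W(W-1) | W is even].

3.6

P(W is even) = 3/10 + 1/5 + 1/6 = 2/3.
E[W(W-1) | W is even] = [0·3/10 + 2·1/5 + 12·1/6] / (2/3)
 = 12/5 / (2/3)
 = 18/5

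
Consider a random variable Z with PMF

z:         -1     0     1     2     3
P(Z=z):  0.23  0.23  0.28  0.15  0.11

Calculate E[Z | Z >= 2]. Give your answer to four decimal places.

2.4231

P(Z >= 2) = 0.15 + 0.11 = 0.26.
E[Z | Z >= 2] = [2·0.15 + 3·0.11] / 0.26
 = 0.63 / 0.26
 = 63/26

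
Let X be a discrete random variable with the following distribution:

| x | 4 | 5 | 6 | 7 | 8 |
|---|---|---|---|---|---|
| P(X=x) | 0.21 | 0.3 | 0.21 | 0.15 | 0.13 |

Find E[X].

5.69

E[X] = Σ x·P(X=x)
 = 4·0.21 + 5·0.3 + 6·0.21 + 7·0.15 + 8·0.13
 = 0.84 + 1.5 + 1.26 + 1.05 + 1.04
 = 5.69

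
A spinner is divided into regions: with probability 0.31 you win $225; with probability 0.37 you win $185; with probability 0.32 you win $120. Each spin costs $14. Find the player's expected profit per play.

162.6

E[payout] = 225·0.31 + 185·0.37 + 120·0.32
 = 69.75 + 68.45 + 38.4
 = 176.6
Net = 176.6 - 14 = 162.6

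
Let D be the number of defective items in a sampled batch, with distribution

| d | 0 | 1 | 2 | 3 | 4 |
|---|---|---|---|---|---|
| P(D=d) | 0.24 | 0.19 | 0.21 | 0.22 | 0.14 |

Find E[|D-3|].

E[|D-3|] = Σ |d-3|·P(D=d)
 = 3·0.24 + 2·0.19 + 1·0.21 + 0·0.22 + 1·0.14
 = 0.72 + 0.38 + 0.21 + 0 + 0.14
 = 1.45

1.45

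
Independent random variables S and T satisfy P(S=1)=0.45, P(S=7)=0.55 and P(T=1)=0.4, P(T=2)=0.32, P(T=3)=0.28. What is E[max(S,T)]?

4.696

E[max(S,T)] = Σ_s Σ_t max(s,t) · P(S=s)P(T=t)
 = 1·0.18 + 2·0.144 + 3·0.126 + 7·0.22 + 7·0.176 + 7·0.154
 = 0.18 + 0.288 + 0.378 + 1.54 + 1.232 + 1.078
 = 4.696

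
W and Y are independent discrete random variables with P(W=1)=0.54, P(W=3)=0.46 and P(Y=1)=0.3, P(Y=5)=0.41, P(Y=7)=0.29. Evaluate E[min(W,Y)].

E[min(W,Y)] = Σ_w Σ_y min(w,y) · P(W=w)P(Y=y)
 = 1·0.162 + 1·0.2214 + 1·0.1566 + 1·0.138 + 3·0.1886 + 3·0.1334
 = 0.162 + 0.2214 + 0.1566 + 0.138 + 0.5658 + 0.4002
 = 1.644

1.644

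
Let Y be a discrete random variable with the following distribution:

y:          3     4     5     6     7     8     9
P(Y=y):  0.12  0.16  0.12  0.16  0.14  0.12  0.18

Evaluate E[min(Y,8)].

E[min(Y,8)] = Σ min(y,8)·P(Y=y)
 = 3·0.12 + 4·0.16 + 5·0.12 + 6·0.16 + 7·0.14 + 8·0.12 + 8·0.18
 = 0.36 + 0.64 + 0.6 + 0.96 + 0.98 + 0.96 + 1.44
 = 5.94

5.94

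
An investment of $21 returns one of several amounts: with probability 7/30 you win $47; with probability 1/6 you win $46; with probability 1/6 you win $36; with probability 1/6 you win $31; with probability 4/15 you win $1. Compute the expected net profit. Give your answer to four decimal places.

E[payout] = 47·7/30 + 46·1/6 + 36·1/6 + 31·1/6 + 1·4/15
 = 329/30 + 23/3 + 6 + 31/6 + 4/15
 = 451/15
Net = 451/15 - 21 = 136/15

9.0667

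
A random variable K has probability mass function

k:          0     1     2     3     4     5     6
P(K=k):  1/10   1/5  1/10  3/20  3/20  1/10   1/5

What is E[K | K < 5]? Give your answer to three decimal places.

P(K < 5) = 1/10 + 1/5 + 1/10 + 3/20 + 3/20 = 7/10.
E[K | K < 5] = [0·1/10 + 1·1/5 + 2·1/10 + 3·3/20 + 4·3/20] / (7/10)
 = 29/20 / (7/10)
 = 29/14

2.071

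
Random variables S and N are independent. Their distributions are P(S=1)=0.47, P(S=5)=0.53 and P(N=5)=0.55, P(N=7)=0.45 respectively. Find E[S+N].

9.02

E[S+N] = Σ_s Σ_n (s+n) · P(S=s)P(N=n)
 = 6·0.2585 + 8·0.2115 + 10·0.2915 + 12·0.2385
 = 1.551 + 1.692 + 2.915 + 2.862
 = 9.02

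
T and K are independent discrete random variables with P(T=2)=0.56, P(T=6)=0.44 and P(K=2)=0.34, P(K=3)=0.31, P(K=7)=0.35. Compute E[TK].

E[TK] = Σ_t Σ_k tk · P(T=t)P(K=k)
 = 4·0.1904 + 6·0.1736 + 14·0.196 + 12·0.1496 + 18·0.1364 + 42·0.154
 = 0.7616 + 1.0416 + 2.744 + 1.7952 + 2.4552 + 6.468
 = 15.2656

15.2656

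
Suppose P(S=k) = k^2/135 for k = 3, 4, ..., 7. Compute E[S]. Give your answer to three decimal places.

E[S] = Σ s·P(S=s)
 = 3·1/15 + 4·16/135 + 5·5/27 + 6·4/15 + 7·49/135
 = 1/5 + 64/135 + 25/27 + 8/5 + 343/135
 = 155/27

5.741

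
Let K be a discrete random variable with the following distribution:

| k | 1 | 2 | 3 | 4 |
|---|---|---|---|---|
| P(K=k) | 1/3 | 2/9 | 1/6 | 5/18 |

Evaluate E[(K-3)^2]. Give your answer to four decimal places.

1.8333

E[(K-3)^2] = Σ (k-3)^2·P(K=k)
 = 4·1/3 + 1·2/9 + 0·1/6 + 1·5/18
 = 4/3 + 2/9 + 0 + 5/18
 = 11/6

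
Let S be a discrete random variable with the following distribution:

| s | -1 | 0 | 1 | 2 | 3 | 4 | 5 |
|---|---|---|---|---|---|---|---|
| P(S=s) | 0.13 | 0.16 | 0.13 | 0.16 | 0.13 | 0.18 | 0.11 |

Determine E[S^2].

E[S^2] = Σ s^2·P(S=s)
 = 1·0.13 + 0·0.16 + 1·0.13 + 4·0.16 + 9·0.13 + 16·0.18 + 25·0.11
 = 0.13 + 0 + 0.13 + 0.64 + 1.17 + 2.88 + 2.75
 = 7.7

7.7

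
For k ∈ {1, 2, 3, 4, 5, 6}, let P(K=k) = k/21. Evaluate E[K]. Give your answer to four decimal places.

E[K] = Σ k·P(K=k)
 = 1·1/21 + 2·2/21 + 3·1/7 + 4·4/21 + 5·5/21 + 6·2/7
 = 1/21 + 4/21 + 3/7 + 16/21 + 25/21 + 12/7
 = 13/3

4.3333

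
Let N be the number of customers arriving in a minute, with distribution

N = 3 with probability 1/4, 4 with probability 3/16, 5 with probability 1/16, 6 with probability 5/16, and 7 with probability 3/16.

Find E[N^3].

158.375

E[N^3] = Σ n^3·P(N=n)
 = 27·1/4 + 64·3/16 + 125·1/16 + 216·5/16 + 343·3/16
 = 27/4 + 12 + 125/16 + 135/2 + 1029/16
 = 1267/8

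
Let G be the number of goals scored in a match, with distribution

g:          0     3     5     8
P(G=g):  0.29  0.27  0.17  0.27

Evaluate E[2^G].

E[2^G] = Σ 2^g·P(G=g)
 = 1·0.29 + 8·0.27 + 32·0.17 + 256·0.27
 = 0.29 + 2.16 + 5.44 + 69.12
 = 77.01

77.01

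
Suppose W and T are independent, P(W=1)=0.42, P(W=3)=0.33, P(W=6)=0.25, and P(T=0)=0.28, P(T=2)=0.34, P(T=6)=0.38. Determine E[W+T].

E[W+T] = Σ_w Σ_t (w+t) · P(W=w)P(T=t)
 = 1·0.1176 + 3·0.1428 + 7·0.1596 + 3·0.0924 + 5·0.1122 + 9·0.1254 + 6·0.07 + 8·0.085 + 12·0.095
 = 0.1176 + 0.4284 + 1.1172 + 0.2772 + 0.561 + 1.1286 + 0.42 + 0.68 + 1.14
 = 5.87

5.87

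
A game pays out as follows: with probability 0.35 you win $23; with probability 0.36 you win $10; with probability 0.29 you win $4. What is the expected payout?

E[payout] = 23·0.35 + 10·0.36 + 4·0.29
 = 8.05 + 3.6 + 1.16
 = 12.81

12.81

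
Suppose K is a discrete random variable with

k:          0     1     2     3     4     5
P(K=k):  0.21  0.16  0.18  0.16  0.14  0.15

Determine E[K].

2.31

E[K] = Σ k·P(K=k)
 = 0·0.21 + 1·0.16 + 2·0.18 + 3·0.16 + 4·0.14 + 5·0.15
 = 0 + 0.16 + 0.36 + 0.48 + 0.56 + 0.75
 = 2.31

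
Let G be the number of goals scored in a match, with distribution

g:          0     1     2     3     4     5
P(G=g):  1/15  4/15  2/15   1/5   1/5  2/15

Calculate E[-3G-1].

E[-3G-1] = Σ (-3g-1)·P(G=g)
 = (-1)·1/15 + (-4)·4/15 + (-7)·2/15 + (-10)·1/5 + (-13)·1/5 + (-16)·2/15
 = (-1/15) + (-16/15) + (-14/15) + (-2) + (-13/5) + (-32/15)
 = -44/5

-8.8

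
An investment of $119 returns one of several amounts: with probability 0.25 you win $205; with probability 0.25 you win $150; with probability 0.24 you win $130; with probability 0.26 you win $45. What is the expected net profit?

E[payout] = 205·0.25 + 150·0.25 + 130·0.24 + 45·0.26
 = 51.25 + 37.5 + 31.2 + 11.7
 = 131.65
Net = 131.65 - 119 = 12.65

12.65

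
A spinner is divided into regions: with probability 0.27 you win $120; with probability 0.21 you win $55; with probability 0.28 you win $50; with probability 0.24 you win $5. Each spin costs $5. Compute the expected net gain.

54.15

E[payout] = 120·0.27 + 55·0.21 + 50·0.28 + 5·0.24
 = 32.4 + 11.55 + 14 + 1.2
 = 59.15
Net = 59.15 - 5 = 54.15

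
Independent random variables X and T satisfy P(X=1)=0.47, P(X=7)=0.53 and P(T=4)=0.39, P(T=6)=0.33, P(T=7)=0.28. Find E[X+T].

9.68

E[X+T] = Σ_x Σ_t (x+t) · P(X=x)P(T=t)
 = 5·0.1833 + 7·0.1551 + 8·0.1316 + 11·0.2067 + 13·0.1749 + 14·0.1484
 = 0.9165 + 1.0857 + 1.0528 + 2.2737 + 2.2737 + 2.0776
 = 9.68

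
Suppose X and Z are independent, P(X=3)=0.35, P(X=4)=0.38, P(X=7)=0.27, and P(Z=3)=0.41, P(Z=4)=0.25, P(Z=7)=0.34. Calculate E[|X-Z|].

1.7522

E[|X-Z|] = Σ_x Σ_z |x-z| · P(X=x)P(Z=z)
 = 0·0.1435 + 1·0.0875 + 4·0.119 + 1·0.1558 + 0·0.095 + 3·0.1292 + 4·0.1107 + 3·0.0675 + 0·0.0918
 = 0 + 0.0875 + 0.476 + 0.1558 + 0 + 0.3876 + 0.4428 + 0.2025 + 0
 = 1.7522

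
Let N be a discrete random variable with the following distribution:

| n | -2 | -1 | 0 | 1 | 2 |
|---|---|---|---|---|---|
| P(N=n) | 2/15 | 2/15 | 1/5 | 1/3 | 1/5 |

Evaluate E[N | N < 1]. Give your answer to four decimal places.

-0.8571

P(N < 1) = 2/15 + 2/15 + 1/5 = 7/15.
E[N | N < 1] = [(-2)·2/15 + (-1)·2/15 + 0·1/5] / (7/15)
 = -2/5 / (7/15)
 = -6/7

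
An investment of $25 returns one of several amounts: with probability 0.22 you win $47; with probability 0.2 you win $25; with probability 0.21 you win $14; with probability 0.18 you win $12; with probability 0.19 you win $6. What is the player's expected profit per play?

E[payout] = 47·0.22 + 25·0.2 + 14·0.21 + 12·0.18 + 6·0.19
 = 10.34 + 5 + 2.94 + 2.16 + 1.14
 = 21.58
Net = 21.58 - 25 = -3.42

-3.42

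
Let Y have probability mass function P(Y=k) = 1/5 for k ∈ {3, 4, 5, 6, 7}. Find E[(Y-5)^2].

2

E[(Y-5)^2] = Σ (y-5)^2·P(Y=y)
 = 4·1/5 + 1·1/5 + 0·1/5 + 1·1/5 + 4·1/5
 = 4/5 + 1/5 + 0 + 1/5 + 4/5
 = 2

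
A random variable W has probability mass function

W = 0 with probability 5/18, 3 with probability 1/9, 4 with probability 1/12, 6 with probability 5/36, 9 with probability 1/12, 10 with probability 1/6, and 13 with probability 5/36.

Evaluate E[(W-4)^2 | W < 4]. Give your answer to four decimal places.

P(W < 4) = 5/18 + 1/9 = 7/18.
E[(W-4)^2 | W < 4] = [16·5/18 + 1·1/9] / (7/18)
 = 41/9 / (7/18)
 = 82/7

11.7143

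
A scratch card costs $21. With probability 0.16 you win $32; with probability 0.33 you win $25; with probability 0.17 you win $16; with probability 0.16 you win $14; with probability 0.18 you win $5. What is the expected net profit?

-1.77

E[payout] = 32·0.16 + 25·0.33 + 16·0.17 + 14·0.16 + 5·0.18
 = 5.12 + 8.25 + 2.72 + 2.24 + 0.9
 = 19.23
Net = 19.23 - 21 = -1.77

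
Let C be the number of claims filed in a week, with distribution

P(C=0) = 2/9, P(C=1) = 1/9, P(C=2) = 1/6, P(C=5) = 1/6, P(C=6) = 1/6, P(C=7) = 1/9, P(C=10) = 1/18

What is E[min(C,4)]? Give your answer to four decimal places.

2.4444

E[min(C,4)] = Σ min(c,4)·P(C=c)
 = 0·2/9 + 1·1/9 + 2·1/6 + 4·1/6 + 4·1/6 + 4·1/9 + 4·1/18
 = 0 + 1/9 + 1/3 + 2/3 + 2/3 + 4/9 + 2/9
 = 22/9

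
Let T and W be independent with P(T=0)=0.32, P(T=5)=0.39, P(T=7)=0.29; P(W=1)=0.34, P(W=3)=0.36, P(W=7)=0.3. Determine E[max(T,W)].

5.3404

E[max(T,W)] = Σ_t Σ_w max(t,w) · P(T=t)P(W=w)
 = 1·0.1088 + 3·0.1152 + 7·0.096 + 5·0.1326 + 5·0.1404 + 7·0.117 + 7·0.0986 + 7·0.1044 + 7·0.087
 = 0.1088 + 0.3456 + 0.672 + 0.663 + 0.702 + 0.819 + 0.6902 + 0.7308 + 0.609
 = 5.3404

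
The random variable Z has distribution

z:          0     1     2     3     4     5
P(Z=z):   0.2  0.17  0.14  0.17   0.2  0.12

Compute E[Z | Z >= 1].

2.95

P(Z >= 1) = 0.17 + 0.14 + 0.17 + 0.2 + 0.12 = 0.8.
E[Z | Z >= 1] = [1·0.17 + 2·0.14 + 3·0.17 + 4·0.2 + 5·0.12] / 0.8
 = 2.36 / 0.8
 = 59/20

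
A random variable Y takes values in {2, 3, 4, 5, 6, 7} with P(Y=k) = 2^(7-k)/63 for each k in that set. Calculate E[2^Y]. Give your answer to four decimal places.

E[2^Y] = Σ 2^y·P(Y=y)
 = 4·32/63 + 8·16/63 + 16·8/63 + 32·4/63 + 64·2/63 + 128·1/63
 = 128/63 + 128/63 + 128/63 + 128/63 + 128/63 + 128/63
 = 256/21

12.1905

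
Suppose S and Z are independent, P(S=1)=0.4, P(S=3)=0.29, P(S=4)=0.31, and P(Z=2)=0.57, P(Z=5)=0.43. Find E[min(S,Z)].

E[min(S,Z)] = Σ_s Σ_z min(s,z) · P(S=s)P(Z=z)
 = 1·0.228 + 1·0.172 + 2·0.1653 + 3·0.1247 + 2·0.1767 + 4·0.1333
 = 0.228 + 0.172 + 0.3306 + 0.3741 + 0.3534 + 0.5332
 = 1.9913

1.9913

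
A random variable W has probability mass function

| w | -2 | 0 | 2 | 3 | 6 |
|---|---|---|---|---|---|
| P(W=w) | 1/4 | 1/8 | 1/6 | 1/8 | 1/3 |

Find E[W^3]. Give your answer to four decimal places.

E[W^3] = Σ w^3·P(W=w)
 = (-8)·1/4 + 0·1/8 + 8·1/6 + 27·1/8 + 216·1/3
 = (-2) + 0 + 4/3 + 27/8 + 72
 = 1793/24

74.7083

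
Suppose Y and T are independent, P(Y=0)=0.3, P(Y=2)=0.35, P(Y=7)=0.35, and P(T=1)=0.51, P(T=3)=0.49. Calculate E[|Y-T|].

E[|Y-T|] = Σ_y Σ_t |y-t| · P(Y=y)P(T=t)
 = 1·0.153 + 3·0.147 + 1·0.1785 + 1·0.1715 + 6·0.1785 + 4·0.1715
 = 0.153 + 0.441 + 0.1785 + 0.1715 + 1.071 + 0.686
 = 2.701

2.701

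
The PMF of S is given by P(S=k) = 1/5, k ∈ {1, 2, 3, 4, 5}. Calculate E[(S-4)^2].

3

E[(S-4)^2] = Σ (s-4)^2·P(S=s)
 = 9·1/5 + 4·1/5 + 1·1/5 + 0·1/5 + 1·1/5
 = 9/5 + 4/5 + 1/5 + 0 + 1/5
 = 3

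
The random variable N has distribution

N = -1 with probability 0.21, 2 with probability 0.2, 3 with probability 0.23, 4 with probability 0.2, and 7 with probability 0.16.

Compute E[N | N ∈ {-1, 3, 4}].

P(N ∈ {-1, 3, 4}) = 0.21 + 0.23 + 0.2 = 0.64.
E[N | N ∈ {-1, 3, 4}] = [(-1)·0.21 + 3·0.23 + 4·0.2] / 0.64
 = 1.28 / 0.64
 = 2

2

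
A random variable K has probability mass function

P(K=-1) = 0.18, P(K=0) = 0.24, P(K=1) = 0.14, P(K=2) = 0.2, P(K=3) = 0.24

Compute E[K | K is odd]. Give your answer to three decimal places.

P(K is odd) = 0.18 + 0.14 + 0.24 = 0.56.
E[K | K is odd] = [(-1)·0.18 + 1·0.14 + 3·0.24] / 0.56
 = 0.68 / 0.56
 = 17/14

1.214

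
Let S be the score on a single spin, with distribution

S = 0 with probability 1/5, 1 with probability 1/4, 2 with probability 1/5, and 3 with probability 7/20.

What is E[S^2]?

E[S^2] = Σ s^2·P(S=s)
 = 0·1/5 + 1·1/4 + 4·1/5 + 9·7/20
 = 0 + 1/4 + 4/5 + 63/20
 = 21/5

4.2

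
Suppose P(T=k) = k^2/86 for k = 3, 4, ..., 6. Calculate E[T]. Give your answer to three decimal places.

5.023

E[T] = Σ t·P(T=t)
 = 3·9/86 + 4·8/43 + 5·25/86 + 6·18/43
 = 27/86 + 32/43 + 125/86 + 108/43
 = 216/43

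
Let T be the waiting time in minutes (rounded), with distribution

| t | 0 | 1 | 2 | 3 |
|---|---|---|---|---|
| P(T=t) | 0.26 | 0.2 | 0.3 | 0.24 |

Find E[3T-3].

E[3T-3] = Σ (3t-3)·P(T=t)
 = (-3)·0.26 + 0·0.2 + 3·0.3 + 6·0.24
 = (-0.78) + 0 + 0.9 + 1.44
 = 1.56

1.56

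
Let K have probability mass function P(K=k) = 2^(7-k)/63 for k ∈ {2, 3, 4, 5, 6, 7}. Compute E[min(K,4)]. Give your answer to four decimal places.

E[min(K,4)] = Σ min(k,4)·P(K=k)
 = 2·32/63 + 3·16/63 + 4·8/63 + 4·4/63 + 4·2/63 + 4·1/63
 = 64/63 + 16/21 + 32/63 + 16/63 + 8/63 + 4/63
 = 172/63

2.7302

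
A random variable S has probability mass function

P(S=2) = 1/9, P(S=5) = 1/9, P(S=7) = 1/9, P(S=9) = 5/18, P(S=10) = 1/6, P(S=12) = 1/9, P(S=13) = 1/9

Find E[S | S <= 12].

P(S <= 12) = 1/9 + 1/9 + 1/9 + 5/18 + 1/6 + 1/9 = 8/9.
E[S | S <= 12] = [2·1/9 + 5·1/9 + 7·1/9 + 9·5/18 + 10·1/6 + 12·1/9] / (8/9)
 = 127/18 / (8/9)
 = 127/16

7.9375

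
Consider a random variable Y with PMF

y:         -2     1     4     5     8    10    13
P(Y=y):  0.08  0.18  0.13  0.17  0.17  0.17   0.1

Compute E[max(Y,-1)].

5.83

E[max(Y,-1)] = Σ max(y,-1)·P(Y=y)
 = (-1)·0.08 + 1·0.18 + 4·0.13 + 5·0.17 + 8·0.17 + 10·0.17 + 13·0.1
 = (-0.08) + 0.18 + 0.52 + 0.85 + 1.36 + 1.7 + 1.3
 = 5.83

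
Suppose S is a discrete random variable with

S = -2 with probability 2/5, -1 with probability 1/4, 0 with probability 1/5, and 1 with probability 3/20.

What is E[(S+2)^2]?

E[(S+2)^2] = Σ (s+2)^2·P(S=s)
 = 0·2/5 + 1·1/4 + 4·1/5 + 9·3/20
 = 0 + 1/4 + 4/5 + 27/20
 = 12/5

2.4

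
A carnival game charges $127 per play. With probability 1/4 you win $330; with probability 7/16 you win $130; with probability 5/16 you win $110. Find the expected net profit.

E[payout] = 330·1/4 + 130·7/16 + 110·5/16
 = 165/2 + 455/8 + 275/8
 = 695/4
Net = 695/4 - 127 = 187/4

46.75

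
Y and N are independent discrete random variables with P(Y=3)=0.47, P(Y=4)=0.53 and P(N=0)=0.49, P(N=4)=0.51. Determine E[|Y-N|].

1.9694

E[|Y-N|] = Σ_y Σ_n |y-n| · P(Y=y)P(N=n)
 = 3·0.2303 + 1·0.2397 + 4·0.2597 + 0·0.2703
 = 0.6909 + 0.2397 + 1.0388 + 0
 = 1.9694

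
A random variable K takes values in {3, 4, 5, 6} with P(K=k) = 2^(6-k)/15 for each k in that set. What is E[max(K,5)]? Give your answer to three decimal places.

5.067

E[max(K,5)] = Σ max(k,5)·P(K=k)
 = 5·8/15 + 5·4/15 + 5·2/15 + 6·1/15
 = 8/3 + 4/3 + 2/3 + 2/5
 = 76/15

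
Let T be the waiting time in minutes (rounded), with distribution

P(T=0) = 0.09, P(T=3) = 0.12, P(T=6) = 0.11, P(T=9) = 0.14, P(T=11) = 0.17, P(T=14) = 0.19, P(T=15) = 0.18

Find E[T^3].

1484.19

E[T^3] = Σ t^3·P(T=t)
 = 0·0.09 + 27·0.12 + 216·0.11 + 729·0.14 + 1331·0.17 + 2744·0.19 + 3375·0.18
 = 0 + 3.24 + 23.76 + 102.06 + 226.27 + 521.36 + 607.5
 = 1484.19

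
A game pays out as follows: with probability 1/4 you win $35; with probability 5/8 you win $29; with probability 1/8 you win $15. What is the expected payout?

28.75

E[payout] = 35·1/4 + 29·5/8 + 15·1/8
 = 35/4 + 145/8 + 15/8
 = 115/4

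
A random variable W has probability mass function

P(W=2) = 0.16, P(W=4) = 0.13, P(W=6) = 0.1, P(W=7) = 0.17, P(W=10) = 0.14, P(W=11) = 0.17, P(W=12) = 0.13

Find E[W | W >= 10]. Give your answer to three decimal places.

10.977

P(W >= 10) = 0.14 + 0.17 + 0.13 = 0.44.
E[W | W >= 10] = [10·0.14 + 11·0.17 + 12·0.13] / 0.44
 = 4.83 / 0.44
 = 483/44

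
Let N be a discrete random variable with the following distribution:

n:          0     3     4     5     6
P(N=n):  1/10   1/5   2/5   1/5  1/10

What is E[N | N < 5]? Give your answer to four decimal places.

3.1429

P(N < 5) = 1/10 + 1/5 + 2/5 = 7/10.
E[N | N < 5] = [0·1/10 + 3·1/5 + 4·2/5] / (7/10)
 = 11/5 / (7/10)
 = 22/7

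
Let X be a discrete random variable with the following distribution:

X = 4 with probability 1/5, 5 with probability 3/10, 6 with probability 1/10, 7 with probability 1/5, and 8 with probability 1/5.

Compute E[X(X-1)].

E[X(X-1)] = Σ x(x-1)·P(X=x)
 = 12·1/5 + 20·3/10 + 30·1/10 + 42·1/5 + 56·1/5
 = 12/5 + 6 + 3 + 42/5 + 56/5
 = 31

31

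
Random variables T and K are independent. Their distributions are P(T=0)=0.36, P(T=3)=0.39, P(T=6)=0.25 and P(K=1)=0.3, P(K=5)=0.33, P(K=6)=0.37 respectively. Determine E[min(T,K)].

1.9785

E[min(T,K)] = Σ_t Σ_k min(t,k) · P(T=t)P(K=k)
 = 0·0.108 + 0·0.1188 + 0·0.1332 + 1·0.117 + 3·0.1287 + 3·0.1443 + 1·0.075 + 5·0.0825 + 6·0.0925
 = 0 + 0 + 0 + 0.117 + 0.3861 + 0.4329 + 0.075 + 0.4125 + 0.555
 = 1.9785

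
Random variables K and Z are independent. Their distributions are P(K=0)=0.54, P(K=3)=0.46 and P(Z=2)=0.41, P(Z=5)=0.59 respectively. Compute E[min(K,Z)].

1.1914

E[min(K,Z)] = Σ_k Σ_z min(k,z) · P(K=k)P(Z=z)
 = 0·0.2214 + 0·0.3186 + 2·0.1886 + 3·0.2714
 = 0 + 0 + 0.3772 + 0.8142
 = 1.1914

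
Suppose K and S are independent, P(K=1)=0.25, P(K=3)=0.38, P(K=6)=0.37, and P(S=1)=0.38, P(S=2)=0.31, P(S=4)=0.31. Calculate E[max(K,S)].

E[max(K,S)] = Σ_k Σ_s max(k,s) · P(K=k)P(S=s)
 = 1·0.095 + 2·0.0775 + 4·0.0775 + 3·0.1444 + 3·0.1178 + 4·0.1178 + 6·0.1406 + 6·0.1147 + 6·0.1147
 = 0.095 + 0.155 + 0.31 + 0.4332 + 0.3534 + 0.4712 + 0.8436 + 0.6882 + 0.6882
 = 4.0378

4.0378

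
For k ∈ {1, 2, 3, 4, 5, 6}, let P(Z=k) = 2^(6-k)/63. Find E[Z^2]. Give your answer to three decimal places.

E[Z^2] = Σ z^2·P(Z=z)
 = 1·32/63 + 4·16/63 + 9·8/63 + 16·4/63 + 25·2/63 + 36·1/63
 = 32/63 + 64/63 + 8/7 + 64/63 + 50/63 + 4/7
 = 106/21

5.048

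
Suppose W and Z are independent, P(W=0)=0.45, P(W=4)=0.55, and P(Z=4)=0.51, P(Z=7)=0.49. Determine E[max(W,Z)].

5.47

E[max(W,Z)] = Σ_w Σ_z max(w,z) · P(W=w)P(Z=z)
 = 4·0.2295 + 7·0.2205 + 4·0.2805 + 7·0.2695
 = 0.918 + 1.5435 + 1.122 + 1.8865
 = 5.47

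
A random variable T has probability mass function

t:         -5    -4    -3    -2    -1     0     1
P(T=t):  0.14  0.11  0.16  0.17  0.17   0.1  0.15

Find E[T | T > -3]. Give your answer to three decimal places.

P(T > -3) = 0.17 + 0.17 + 0.1 + 0.15 = 0.59.
E[T | T > -3] = [(-2)·0.17 + (-1)·0.17 + 0·0.1 + 1·0.15] / 0.59
 = -0.36 / 0.59
 = -36/59

-0.610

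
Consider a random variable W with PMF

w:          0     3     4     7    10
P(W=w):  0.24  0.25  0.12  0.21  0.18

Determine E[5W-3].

E[5W-3] = Σ (5w-3)·P(W=w)
 = (-3)·0.24 + 12·0.25 + 17·0.12 + 32·0.21 + 47·0.18
 = (-0.72) + 3 + 2.04 + 6.72 + 8.46
 = 19.5

19.5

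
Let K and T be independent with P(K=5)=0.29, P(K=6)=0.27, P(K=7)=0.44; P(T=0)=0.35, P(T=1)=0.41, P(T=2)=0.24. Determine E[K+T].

E[K+T] = Σ_k Σ_t (k+t) · P(K=k)P(T=t)
 = 5·0.1015 + 6·0.1189 + 7·0.0696 + 6·0.0945 + 7·0.1107 + 8·0.0648 + 7·0.154 + 8·0.1804 + 9·0.1056
 = 0.5075 + 0.7134 + 0.4872 + 0.567 + 0.7749 + 0.5184 + 1.078 + 1.4432 + 0.9504
 = 7.04

7.04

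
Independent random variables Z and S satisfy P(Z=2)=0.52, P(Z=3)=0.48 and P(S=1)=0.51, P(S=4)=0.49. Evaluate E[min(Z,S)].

E[min(Z,S)] = Σ_z Σ_s min(z,s) · P(Z=z)P(S=s)
 = 1·0.2652 + 2·0.2548 + 1·0.2448 + 3·0.2352
 = 0.2652 + 0.5096 + 0.2448 + 0.7056
 = 1.7252

1.7252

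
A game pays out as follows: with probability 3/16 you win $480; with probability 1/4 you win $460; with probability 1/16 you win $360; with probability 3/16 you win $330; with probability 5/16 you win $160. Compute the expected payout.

339.375

E[payout] = 480·3/16 + 460·1/4 + 360·1/16 + 330·3/16 + 160·5/16
 = 90 + 115 + 45/2 + 495/8 + 50
 = 2715/8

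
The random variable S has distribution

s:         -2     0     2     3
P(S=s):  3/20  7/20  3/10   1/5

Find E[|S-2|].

1.5

E[|S-2|] = Σ |s-2|·P(S=s)
 = 4·3/20 + 2·7/20 + 0·3/10 + 1·1/5
 = 3/5 + 7/10 + 0 + 1/5
 = 3/2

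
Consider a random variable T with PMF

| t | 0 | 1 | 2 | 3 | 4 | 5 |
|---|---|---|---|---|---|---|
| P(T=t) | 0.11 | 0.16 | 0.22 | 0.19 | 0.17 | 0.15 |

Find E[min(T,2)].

E[min(T,2)] = Σ min(t,2)·P(T=t)
 = 0·0.11 + 1·0.16 + 2·0.22 + 2·0.19 + 2·0.17 + 2·0.15
 = 0 + 0.16 + 0.44 + 0.38 + 0.34 + 0.3
 = 1.62

1.62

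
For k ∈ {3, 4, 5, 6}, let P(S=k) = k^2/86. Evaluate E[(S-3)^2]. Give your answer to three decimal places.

5.116

E[(S-3)^2] = Σ (s-3)^2·P(S=s)
 = 0·9/86 + 1·8/43 + 4·25/86 + 9·18/43
 = 0 + 8/43 + 50/43 + 162/43
 = 220/43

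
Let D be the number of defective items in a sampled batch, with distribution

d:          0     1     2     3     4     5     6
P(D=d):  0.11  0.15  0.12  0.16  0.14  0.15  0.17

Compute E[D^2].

E[D^2] = Σ d^2·P(D=d)
 = 0·0.11 + 1·0.15 + 4·0.12 + 9·0.16 + 16·0.14 + 25·0.15 + 36·0.17
 = 0 + 0.15 + 0.48 + 1.44 + 2.24 + 3.75 + 6.12
 = 14.18

14.18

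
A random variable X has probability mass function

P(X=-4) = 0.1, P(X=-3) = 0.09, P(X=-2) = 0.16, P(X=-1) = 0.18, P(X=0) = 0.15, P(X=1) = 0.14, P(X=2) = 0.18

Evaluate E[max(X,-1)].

-0.03

E[max(X,-1)] = Σ max(x,-1)·P(X=x)
 = (-1)·0.1 + (-1)·0.09 + (-1)·0.16 + (-1)·0.18 + 0·0.15 + 1·0.14 + 2·0.18
 = (-0.1) + (-0.09) + (-0.16) + (-0.18) + 0 + 0.14 + 0.36
 = -0.03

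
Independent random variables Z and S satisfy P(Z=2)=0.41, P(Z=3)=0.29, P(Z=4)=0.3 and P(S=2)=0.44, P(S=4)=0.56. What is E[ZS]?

9.0168

E[ZS] = Σ_z Σ_s zs · P(Z=z)P(S=s)
 = 4·0.1804 + 8·0.2296 + 6·0.1276 + 12·0.1624 + 8·0.132 + 16·0.168
 = 0.7216 + 1.8368 + 0.7656 + 1.9488 + 1.056 + 2.688
 = 9.0168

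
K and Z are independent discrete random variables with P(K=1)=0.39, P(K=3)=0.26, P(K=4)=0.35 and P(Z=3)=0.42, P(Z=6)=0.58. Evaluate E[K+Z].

E[K+Z] = Σ_k Σ_z (k+z) · P(K=k)P(Z=z)
 = 4·0.1638 + 7·0.2262 + 6·0.1092 + 9·0.1508 + 7·0.147 + 10·0.203
 = 0.6552 + 1.5834 + 0.6552 + 1.3572 + 1.029 + 2.03
 = 7.31

7.31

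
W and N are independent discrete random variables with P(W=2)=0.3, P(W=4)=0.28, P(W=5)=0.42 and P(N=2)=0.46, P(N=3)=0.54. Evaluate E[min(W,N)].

2.378

E[min(W,N)] = Σ_w Σ_n min(w,n) · P(W=w)P(N=n)
 = 2·0.138 + 2·0.162 + 2·0.1288 + 3·0.1512 + 2·0.1932 + 3·0.2268
 = 0.276 + 0.324 + 0.2576 + 0.4536 + 0.3864 + 0.6804
 = 2.378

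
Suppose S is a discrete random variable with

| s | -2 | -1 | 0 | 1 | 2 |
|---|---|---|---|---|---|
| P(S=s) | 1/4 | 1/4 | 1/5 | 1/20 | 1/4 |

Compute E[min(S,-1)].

-1.25

E[min(S,-1)] = Σ min(s,-1)·P(S=s)
 = (-2)·1/4 + (-1)·1/4 + (-1)·1/5 + (-1)·1/20 + (-1)·1/4
 = (-1/2) + (-1/4) + (-1/5) + (-1/20) + (-1/4)
 = -5/4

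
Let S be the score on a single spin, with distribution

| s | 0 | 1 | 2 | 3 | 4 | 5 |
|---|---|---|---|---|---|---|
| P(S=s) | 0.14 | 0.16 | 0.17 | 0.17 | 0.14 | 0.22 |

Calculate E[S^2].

E[S^2] = Σ s^2·P(S=s)
 = 0·0.14 + 1·0.16 + 4·0.17 + 9·0.17 + 16·0.14 + 25·0.22
 = 0 + 0.16 + 0.68 + 1.53 + 2.24 + 5.5
 = 10.11

10.11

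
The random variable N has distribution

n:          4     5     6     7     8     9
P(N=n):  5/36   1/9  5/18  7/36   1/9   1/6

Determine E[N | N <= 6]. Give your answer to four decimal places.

P(N <= 6) = 5/36 + 1/9 + 5/18 = 19/36.
E[N | N <= 6] = [4·5/36 + 5·1/9 + 6·5/18] / (19/36)
 = 25/9 / (19/36)
 = 100/19

5.2632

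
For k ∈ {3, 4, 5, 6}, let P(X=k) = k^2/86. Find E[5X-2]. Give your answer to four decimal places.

23.1163

E[5X-2] = Σ (5x-2)·P(X=x)
 = 13·9/86 + 18·8/43 + 23·25/86 + 28·18/43
 = 117/86 + 144/43 + 575/86 + 504/43
 = 994/43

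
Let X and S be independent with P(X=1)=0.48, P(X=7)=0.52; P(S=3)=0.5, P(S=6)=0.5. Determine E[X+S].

E[X+S] = Σ_x Σ_s (x+s) · P(X=x)P(S=s)
 = 4·0.24 + 7·0.24 + 10·0.26 + 13·0.26
 = 0.96 + 1.68 + 2.6 + 3.38
 = 8.62

8.62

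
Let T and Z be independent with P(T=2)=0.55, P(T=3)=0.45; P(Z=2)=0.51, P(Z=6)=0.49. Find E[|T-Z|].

E[|T-Z|] = Σ_t Σ_z |t-z| · P(T=t)P(Z=z)
 = 0·0.2805 + 4·0.2695 + 1·0.2295 + 3·0.2205
 = 0 + 1.078 + 0.2295 + 0.6615
 = 1.969

1.969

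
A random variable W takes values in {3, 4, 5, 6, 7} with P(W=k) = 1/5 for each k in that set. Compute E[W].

E[W] = Σ w·P(W=w)
 = 3·1/5 + 4·1/5 + 5·1/5 + 6·1/5 + 7·1/5
 = 3/5 + 4/5 + 1 + 6/5 + 7/5
 = 5

5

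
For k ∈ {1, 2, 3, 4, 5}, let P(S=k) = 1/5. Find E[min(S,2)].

1.8

E[min(S,2)] = Σ min(s,2)·P(S=s)
 = 1·1/5 + 2·1/5 + 2·1/5 + 2·1/5 + 2·1/5
 = 1/5 + 2/5 + 2/5 + 2/5 + 2/5
 = 9/5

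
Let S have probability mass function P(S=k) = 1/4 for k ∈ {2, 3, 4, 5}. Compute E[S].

E[S] = Σ s·P(S=s)
 = 2·1/4 + 3·1/4 + 4·1/4 + 5·1/4
 = 1/2 + 3/4 + 1 + 5/4
 = 7/2

3.5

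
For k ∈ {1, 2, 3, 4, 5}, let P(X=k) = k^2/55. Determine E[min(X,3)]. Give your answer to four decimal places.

2.8909

E[min(X,3)] = Σ min(x,3)·P(X=x)
 = 1·1/55 + 2·4/55 + 3·9/55 + 3·16/55 + 3·5/11
 = 1/55 + 8/55 + 27/55 + 48/55 + 15/11
 = 159/55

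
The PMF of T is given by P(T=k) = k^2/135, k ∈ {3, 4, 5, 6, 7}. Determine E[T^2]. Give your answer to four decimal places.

34.5111

E[T^2] = Σ t^2·P(T=t)
 = 9·1/15 + 16·16/135 + 25·5/27 + 36·4/15 + 49·49/135
 = 3/5 + 256/135 + 125/27 + 48/5 + 2401/135
 = 1553/45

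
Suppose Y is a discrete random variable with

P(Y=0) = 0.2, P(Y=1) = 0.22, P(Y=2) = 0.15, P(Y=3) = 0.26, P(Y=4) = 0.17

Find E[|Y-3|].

1.36

E[|Y-3|] = Σ |y-3|·P(Y=y)
 = 3·0.2 + 2·0.22 + 1·0.15 + 0·0.26 + 1·0.17
 = 0.6 + 0.44 + 0.15 + 0 + 0.17
 = 1.36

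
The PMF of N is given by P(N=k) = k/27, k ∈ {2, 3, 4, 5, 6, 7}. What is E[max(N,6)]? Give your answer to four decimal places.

E[max(N,6)] = Σ max(n,6)·P(N=n)
 = 6·2/27 + 6·1/9 + 6·4/27 + 6·5/27 + 6·2/9 + 7·7/27
 = 4/9 + 2/3 + 8/9 + 10/9 + 4/3 + 49/27
 = 169/27

6.2593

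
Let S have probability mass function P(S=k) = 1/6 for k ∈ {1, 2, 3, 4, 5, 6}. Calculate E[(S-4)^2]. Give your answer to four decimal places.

E[(S-4)^2] = Σ (s-4)^2·P(S=s)
 = 9·1/6 + 4·1/6 + 1·1/6 + 0·1/6 + 1·1/6 + 4·1/6
 = 3/2 + 2/3 + 1/6 + 0 + 1/6 + 2/3
 = 19/6

3.1667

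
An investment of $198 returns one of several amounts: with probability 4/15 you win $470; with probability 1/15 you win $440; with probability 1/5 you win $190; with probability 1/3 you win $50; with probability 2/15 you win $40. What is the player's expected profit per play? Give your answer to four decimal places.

16.6667

E[payout] = 470·4/15 + 440·1/15 + 190·1/5 + 50·1/3 + 40·2/15
 = 376/3 + 88/3 + 38 + 50/3 + 16/3
 = 644/3
Net = 644/3 - 198 = 50/3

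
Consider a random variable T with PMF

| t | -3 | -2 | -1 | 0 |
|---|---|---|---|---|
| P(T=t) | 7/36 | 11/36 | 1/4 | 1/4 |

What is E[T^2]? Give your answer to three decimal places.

3.222

E[T^2] = Σ t^2·P(T=t)
 = 9·7/36 + 4·11/36 + 1·1/4 + 0·1/4
 = 7/4 + 11/9 + 1/4 + 0
 = 29/9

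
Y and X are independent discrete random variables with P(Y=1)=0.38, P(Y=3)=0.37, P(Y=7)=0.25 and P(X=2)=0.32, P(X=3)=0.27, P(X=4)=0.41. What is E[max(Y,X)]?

E[max(Y,X)] = Σ_y Σ_x max(y,x) · P(Y=y)P(X=x)
 = 2·0.1216 + 3·0.1026 + 4·0.1558 + 3·0.1184 + 3·0.0999 + 4·0.1517 + 7·0.08 + 7·0.0675 + 7·0.1025
 = 0.2432 + 0.3078 + 0.6232 + 0.3552 + 0.2997 + 0.6068 + 0.56 + 0.4725 + 0.7175
 = 4.1859

4.1859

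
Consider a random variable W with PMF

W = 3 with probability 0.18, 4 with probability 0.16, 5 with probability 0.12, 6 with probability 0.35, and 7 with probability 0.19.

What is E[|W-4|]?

E[|W-4|] = Σ |w-4|·P(W=w)
 = 1·0.18 + 0·0.16 + 1·0.12 + 2·0.35 + 3·0.19
 = 0.18 + 0 + 0.12 + 0.7 + 0.57
 = 1.57

1.57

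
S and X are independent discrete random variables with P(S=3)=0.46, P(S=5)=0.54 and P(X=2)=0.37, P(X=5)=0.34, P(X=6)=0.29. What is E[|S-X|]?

E[|S-X|] = Σ_s Σ_x |s-x| · P(S=s)P(X=x)
 = 1·0.1702 + 2·0.1564 + 3·0.1334 + 3·0.1998 + 0·0.1836 + 1·0.1566
 = 0.1702 + 0.3128 + 0.4002 + 0.5994 + 0 + 0.1566
 = 1.6392

1.6392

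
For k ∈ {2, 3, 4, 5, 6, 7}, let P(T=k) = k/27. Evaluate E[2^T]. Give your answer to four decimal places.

56.8889

E[2^T] = Σ 2^t·P(T=t)
 = 4·2/27 + 8·1/9 + 16·4/27 + 32·5/27 + 64·2/9 + 128·7/27
 = 8/27 + 8/9 + 64/27 + 160/27 + 128/9 + 896/27
 = 512/9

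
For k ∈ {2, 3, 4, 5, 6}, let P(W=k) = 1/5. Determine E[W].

4

E[W] = Σ w·P(W=w)
 = 2·1/5 + 3·1/5 + 4·1/5 + 5·1/5 + 6·1/5
 = 2/5 + 3/5 + 4/5 + 1 + 6/5
 = 4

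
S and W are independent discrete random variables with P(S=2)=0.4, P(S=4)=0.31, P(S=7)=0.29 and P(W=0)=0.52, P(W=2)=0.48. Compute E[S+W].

E[S+W] = Σ_s Σ_w (s+w) · P(S=s)P(W=w)
 = 2·0.208 + 4·0.192 + 4·0.1612 + 6·0.1488 + 7·0.1508 + 9·0.1392
 = 0.416 + 0.768 + 0.6448 + 0.8928 + 1.0556 + 1.2528
 = 5.03

5.03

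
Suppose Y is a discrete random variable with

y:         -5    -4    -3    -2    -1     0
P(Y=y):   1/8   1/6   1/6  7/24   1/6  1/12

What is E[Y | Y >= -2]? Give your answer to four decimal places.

P(Y >= -2) = 7/24 + 1/6 + 1/12 = 13/24.
E[Y | Y >= -2] = [(-2)·7/24 + (-1)·1/6 + 0·1/12] / (13/24)
 = -3/4 / (13/24)
 = -18/13

-1.3846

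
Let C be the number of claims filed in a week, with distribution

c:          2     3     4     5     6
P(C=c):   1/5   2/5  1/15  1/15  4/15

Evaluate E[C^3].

E[C^3] = Σ c^3·P(C=c)
 = 8·1/5 + 27·2/5 + 64·1/15 + 125·1/15 + 216·4/15
 = 8/5 + 54/5 + 64/15 + 25/3 + 288/5
 = 413/5

82.6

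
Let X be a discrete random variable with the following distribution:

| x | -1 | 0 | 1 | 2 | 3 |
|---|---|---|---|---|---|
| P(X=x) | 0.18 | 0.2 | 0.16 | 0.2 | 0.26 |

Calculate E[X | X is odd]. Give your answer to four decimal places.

1.2667

P(X is odd) = 0.18 + 0.16 + 0.26 = 0.6.
E[X | X is odd] = [(-1)·0.18 + 1·0.16 + 3·0.26] / 0.6
 = 0.76 / 0.6
 = 19/15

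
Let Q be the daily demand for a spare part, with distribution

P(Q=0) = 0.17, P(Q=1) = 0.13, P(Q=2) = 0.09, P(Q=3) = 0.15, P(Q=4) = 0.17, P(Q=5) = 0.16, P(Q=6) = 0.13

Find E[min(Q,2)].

E[min(Q,2)] = Σ min(q,2)·P(Q=q)
 = 0·0.17 + 1·0.13 + 2·0.09 + 2·0.15 + 2·0.17 + 2·0.16 + 2·0.13
 = 0 + 0.13 + 0.18 + 0.3 + 0.34 + 0.32 + 0.26
 = 1.53

1.53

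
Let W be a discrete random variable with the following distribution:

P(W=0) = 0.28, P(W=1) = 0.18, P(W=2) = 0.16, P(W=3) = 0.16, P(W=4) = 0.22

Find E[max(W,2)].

E[max(W,2)] = Σ max(w,2)·P(W=w)
 = 2·0.28 + 2·0.18 + 2·0.16 + 3·0.16 + 4·0.22
 = 0.56 + 0.36 + 0.32 + 0.48 + 0.88
 = 2.6

2.6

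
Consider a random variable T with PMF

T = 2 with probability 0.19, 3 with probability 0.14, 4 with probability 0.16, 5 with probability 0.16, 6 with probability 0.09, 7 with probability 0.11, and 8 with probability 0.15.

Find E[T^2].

E[T^2] = Σ t^2·P(T=t)
 = 4·0.19 + 9·0.14 + 16·0.16 + 25·0.16 + 36·0.09 + 49·0.11 + 64·0.15
 = 0.76 + 1.26 + 2.56 + 4 + 3.24 + 5.39 + 9.6
 = 26.81

26.81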